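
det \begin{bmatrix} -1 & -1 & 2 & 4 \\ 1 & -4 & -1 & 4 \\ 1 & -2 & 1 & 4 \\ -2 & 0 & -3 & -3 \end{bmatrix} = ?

Expand along row 4 (it has 1 zero):
  − (-2) · M_41   where M_41 = det([-1 2 4; -4 -1 4; -2 1 4]) = 0
  − (-3) · M_43   where M_43 = det([-1 -1 4; 1 -4 4; 1 -2 4]) = 16
  + (-3) · M_44   where M_44 = det([-1 -1 2; 1 -4 -1; 1 -2 1]) = 12
det = (-1)·(-2)·(0) + (-1)·(-3)·(16) + (+1)·(-3)·(12) = 12

12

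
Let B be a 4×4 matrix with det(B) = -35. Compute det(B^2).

1225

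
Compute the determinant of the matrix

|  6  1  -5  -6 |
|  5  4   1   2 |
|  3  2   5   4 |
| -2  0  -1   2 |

154

Expand along row 4 (it has 1 zero):
  − (-2) · M_41   where M_41 = det([1 -5 -6; 4 1 2; 2 5 4]) = -54
  − (-1) · M_43   where M_43 = det([6 1 -6; 5 4 2; 3 2 4]) = 70
  + (2) · M_44   where M_44 = det([6 1 -5; 5 4 1; 3 2 5]) = 96
det = (-1)·(-2)·(-54) + (-1)·(-1)·(70) + (+1)·(2)·(96) = 154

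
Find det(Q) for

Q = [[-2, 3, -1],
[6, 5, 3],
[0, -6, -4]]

Expand along row 3:
  − (-6) · |-2 -1; 6 3| = −(-6)·(-6 − (-6)) = 0
  + (-4) · |-2 3; 6 5| = (-4)·(-10 − 18) = 112
Sum: (0) + (112) = 112

|Q| = 112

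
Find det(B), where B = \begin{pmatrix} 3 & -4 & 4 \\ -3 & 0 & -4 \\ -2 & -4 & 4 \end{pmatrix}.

det(B) = -80

Expand along row 2:
  − (-3) · |-4 4; -4 4| = −(-3)·(-16 − (-16)) = 0
  − (-4) · |3 -4; -2 -4| = −(-4)·(-12 − 8) = -80
Sum: (0) + (-80) = -80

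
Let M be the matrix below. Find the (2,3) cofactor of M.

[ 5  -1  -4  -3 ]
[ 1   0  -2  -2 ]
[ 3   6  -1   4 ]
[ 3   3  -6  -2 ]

111

Delete row 2 and column 3; the remaining 3×3 submatrix is [5 -1 -3; 3 6 4; 3 3 -2].
Its determinant is -111.
The cofactor carries sign (−1)^(2+3) = −1, so C_{2,3} = −(-111) = 111.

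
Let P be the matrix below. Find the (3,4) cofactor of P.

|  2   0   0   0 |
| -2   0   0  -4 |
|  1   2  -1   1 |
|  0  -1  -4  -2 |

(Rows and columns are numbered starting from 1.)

0

Delete row 3 and column 4; the remaining 3×3 submatrix is [2 0 0; -2 0 0; 0 -1 -4].
Its determinant is 0.
The cofactor carries sign (−1)^(3+4) = −1, so C_{3,4} = −(0) = 0.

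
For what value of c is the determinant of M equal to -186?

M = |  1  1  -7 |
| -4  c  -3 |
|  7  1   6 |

Expanding along the row containing c, det(M) is linear in c: det(M) = (55)·c + (34).
Set (55)·c + (34) = -186  ⇒  (55)·c = -220  ⇒  c = -4.

c = -4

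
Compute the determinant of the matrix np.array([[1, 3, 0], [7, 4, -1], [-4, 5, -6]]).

The determinant is 119.

Expand along row 1:
  + 1 · |4 -1; 5 -6| = 1·(-24 − (-5)) = -19
  − 3 · |7 -1; -4 -6| = −3·(-42 − 4) = 138
Sum: (-19) + (138) = 119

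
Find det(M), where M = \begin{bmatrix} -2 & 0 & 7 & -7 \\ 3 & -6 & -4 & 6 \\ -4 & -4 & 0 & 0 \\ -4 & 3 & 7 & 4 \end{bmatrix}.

Expand along row 3 (it has 2 zeros):
  + (-4) · M_31   where M_31 = det([0 7 -7; -6 -4 6; 3 7 4]) = 504
  − (-4) · M_32   where M_32 = det([-2 7 -7; 3 -4 6; -4 7 4]) = -171
det = (+1)·(-4)·(504) + (-1)·(-4)·(-171) = -2700

|M| = -2700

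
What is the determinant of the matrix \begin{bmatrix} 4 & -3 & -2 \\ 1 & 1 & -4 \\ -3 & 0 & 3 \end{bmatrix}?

Expand along column 2:
  − (-3) · |1 -4; -3 3| = −(-3)·(3 − 12) = -27
  + 1 · |4 -2; -3 3| = 1·(12 − 6) = 6
Sum: (-27) + (6) = -21

-21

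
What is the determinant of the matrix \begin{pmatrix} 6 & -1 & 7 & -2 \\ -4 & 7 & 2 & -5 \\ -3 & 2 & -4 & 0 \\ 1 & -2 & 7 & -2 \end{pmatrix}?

Expand along row 3 (it has 1 zero):
  + (-3) · M_31   where M_31 = det([-1 7 -2; 7 2 -5; -2 7 -2]) = 31
  − (2) · M_32   where M_32 = det([6 7 -2; -4 2 -5; 1 7 -2]) = 155
  + (-4) · M_33   where M_33 = det([6 -1 -2; -4 7 -5; 1 -2 -2]) = -133
det = (+1)·(-3)·(31) + (-1)·(2)·(155) + (+1)·(-4)·(-133) = 129

The determinant is 129.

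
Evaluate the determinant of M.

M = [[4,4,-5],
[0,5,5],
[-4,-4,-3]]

Expand along row 2:
  + 5 · |4 -5; -4 -3| = 5·(-12 − 20) = -160
  − 5 · |4 4; -4 -4| = −5·(-16 − (-16)) = 0
Sum: (-160) + (0) = -160

|M| = -160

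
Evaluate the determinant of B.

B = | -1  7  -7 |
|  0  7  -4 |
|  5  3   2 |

79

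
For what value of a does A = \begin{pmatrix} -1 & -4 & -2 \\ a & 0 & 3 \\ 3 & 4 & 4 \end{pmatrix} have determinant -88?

-8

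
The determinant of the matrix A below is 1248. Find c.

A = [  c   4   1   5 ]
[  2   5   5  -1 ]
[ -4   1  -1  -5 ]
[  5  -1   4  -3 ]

c = 8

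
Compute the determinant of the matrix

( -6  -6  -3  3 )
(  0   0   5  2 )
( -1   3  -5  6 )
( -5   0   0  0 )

-1515

Expand along row 4 (it has 3 zeros):
  − (-5) · M_41   where M_41 = det([-6 -3 3; 0 5 2; 3 -5 6]) = -303
det = (-1)·(-5)·(-303) = -1515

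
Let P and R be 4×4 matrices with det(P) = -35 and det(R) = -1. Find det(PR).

det(PR) = det(P)·det(R) = (-35)·(-1) = 35

The determinant is 35.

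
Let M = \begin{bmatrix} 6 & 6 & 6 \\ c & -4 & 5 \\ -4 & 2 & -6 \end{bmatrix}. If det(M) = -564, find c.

-9

Expanding along the row containing c, det(M) is linear in c: det(M) = (48)·c + (-132).
Set (48)·c + (-132) = -564  ⇒  (48)·c = -432  ⇒  c = -9.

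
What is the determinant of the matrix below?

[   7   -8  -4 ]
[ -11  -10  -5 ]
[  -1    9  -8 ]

Expand along column 1:
  + 7 · |-10 -5; 9 -8| = 7·(80 − (-45)) = 875
  − (-11) · |-8 -4; 9 -8| = −(-11)·(64 − (-36)) = 1100
  + (-1) · |-8 -4; -10 -5| = (-1)·(40 − 40) = 0
Sum: (875) + (1100) + (0) = 1975

1975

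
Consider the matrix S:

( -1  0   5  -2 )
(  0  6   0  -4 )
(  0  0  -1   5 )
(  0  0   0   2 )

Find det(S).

12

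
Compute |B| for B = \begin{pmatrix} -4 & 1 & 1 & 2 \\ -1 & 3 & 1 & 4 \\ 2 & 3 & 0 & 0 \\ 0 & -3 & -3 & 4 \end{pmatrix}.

det(B) = 122

Expand along row 3 (it has 2 zeros):
  + (2) · M_31   where M_31 = det([1 1 2; 3 1 4; -3 -3 4]) = -20
  − (3) · M_32   where M_32 = det([-4 1 2; -1 1 4; 0 -3 4]) = -54
det = (+1)·(2)·(-20) + (-1)·(3)·(-54) = 122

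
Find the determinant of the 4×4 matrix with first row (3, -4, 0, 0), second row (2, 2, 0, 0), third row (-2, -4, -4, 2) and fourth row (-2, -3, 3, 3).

The determinant is -252.

The matrix is block lower-triangular with a 2×2 block and a 2×2 block on the diagonal, so its determinant equals the product of the determinants of the diagonal blocks.
det of the 2×2 block = 14
det of the 2×2 block = -18
det = (14)·(-18) = -252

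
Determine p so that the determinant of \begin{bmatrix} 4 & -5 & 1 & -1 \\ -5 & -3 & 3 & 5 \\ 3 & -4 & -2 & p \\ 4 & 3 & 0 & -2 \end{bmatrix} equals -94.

Expanding along the row containing p, det(B) is linear in p: det(B) = (99)·p + (302).
Set (99)·p + (302) = -94  ⇒  (99)·p = -396  ⇒  p = -4.

p = -4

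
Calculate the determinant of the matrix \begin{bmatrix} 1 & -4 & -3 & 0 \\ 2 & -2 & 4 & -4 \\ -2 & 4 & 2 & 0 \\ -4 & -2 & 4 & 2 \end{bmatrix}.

192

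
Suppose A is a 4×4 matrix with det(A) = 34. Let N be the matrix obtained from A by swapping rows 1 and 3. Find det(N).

det(N) = -34

Swapping two rows multiplies the determinant by −1.
det(N) = (-1)·(34) = -34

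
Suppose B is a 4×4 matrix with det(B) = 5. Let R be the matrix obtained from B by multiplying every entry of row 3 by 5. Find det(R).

The determinant is 25.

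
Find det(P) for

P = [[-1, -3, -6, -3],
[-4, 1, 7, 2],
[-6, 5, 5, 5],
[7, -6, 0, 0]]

The determinant is 939.

Expand along row 4 (it has 2 zeros):
  − (7) · M_41   where M_41 = det([-3 -6 -3; 1 7 2; 5 5 5]) = -15
  + (-6) · M_42   where M_42 = det([-1 -6 -3; -4 7 2; -6 5 5]) = -139
det = (-1)·(7)·(-15) + (+1)·(-6)·(-139) = 939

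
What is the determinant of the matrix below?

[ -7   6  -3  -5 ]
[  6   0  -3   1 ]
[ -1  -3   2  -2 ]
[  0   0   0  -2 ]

Expand along row 4 (it has 3 zeros):
  + (-2) · M_44   where M_44 = det([-7 6 -3; 6 0 -3; -1 -3 2]) = 63
det = (+1)·(-2)·(63) = -126

-126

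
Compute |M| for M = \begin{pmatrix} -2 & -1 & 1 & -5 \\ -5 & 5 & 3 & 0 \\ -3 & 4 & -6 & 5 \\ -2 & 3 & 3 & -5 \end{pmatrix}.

-700

Expand along row 2 (it has 1 zero):
  − (-5) · M_21   where M_21 = det([-1 1 -5; 4 -6 5; 3 3 -5]) = -130
  + (5) · M_22   where M_22 = det([-2 1 -5; -3 -6 5; -2 3 -5]) = 50
  − (3) · M_23   where M_23 = det([-2 -1 -5; -3 4 5; -2 3 -5]) = 100
det = (-1)·(-5)·(-130) + (+1)·(5)·(50) + (-1)·(3)·(100) = -700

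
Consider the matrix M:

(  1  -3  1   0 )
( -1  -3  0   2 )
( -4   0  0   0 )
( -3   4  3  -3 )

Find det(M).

Expand along row 3 (it has 3 zeros):
  + (-4) · M_31   where M_31 = det([-3 1 0; -3 0 2; 4 3 -3]) = 17
det = (+1)·(-4)·(17) = -68

|M| = -68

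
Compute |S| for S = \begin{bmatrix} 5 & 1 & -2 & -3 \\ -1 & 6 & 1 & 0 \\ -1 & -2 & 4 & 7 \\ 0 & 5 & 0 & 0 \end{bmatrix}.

Expand along row 4 (it has 3 zeros):
  + (5) · M_42   where M_42 = det([5 -2 -3; -1 1 0; -1 4 7]) = 30
det = (+1)·(5)·(30) = 150

150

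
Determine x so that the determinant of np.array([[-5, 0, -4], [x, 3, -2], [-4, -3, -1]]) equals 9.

x = 1

Expanding along the row containing x, det(B) is linear in x: det(B) = (12)·x + (-3).
Set (12)·x + (-3) = 9  ⇒  (12)·x = 12  ⇒  x = 1.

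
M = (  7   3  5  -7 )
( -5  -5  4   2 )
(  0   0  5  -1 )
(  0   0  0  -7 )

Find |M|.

|M| = 700

M is block upper-triangular with a 2×2 block and a 2×2 block on the diagonal, so its determinant equals the product of the determinants of the diagonal blocks.
det of the 2×2 block = -20
det of the 2×2 block = -35
det = (-20)·(-35) = 700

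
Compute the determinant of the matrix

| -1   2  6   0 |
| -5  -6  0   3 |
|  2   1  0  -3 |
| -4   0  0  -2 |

-444

Expand along column 3 (it has 3 zeros):
  + (6) · M_13   where M_13 = det([-5 -6 3; 2 1 -3; -4 0 -2]) = -74
det = (+1)·(6)·(-74) = -444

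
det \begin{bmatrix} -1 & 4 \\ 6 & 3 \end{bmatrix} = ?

det = (-1)·3 − 4·6 = -3 − 24 = -27

The determinant is -27.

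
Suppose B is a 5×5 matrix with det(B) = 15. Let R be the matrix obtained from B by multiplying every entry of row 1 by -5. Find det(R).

The determinant is -75.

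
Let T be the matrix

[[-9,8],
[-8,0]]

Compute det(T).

The determinant is 64.

det(T) = (-9)·0 − 8·(-8) = 0 − (-64) = 64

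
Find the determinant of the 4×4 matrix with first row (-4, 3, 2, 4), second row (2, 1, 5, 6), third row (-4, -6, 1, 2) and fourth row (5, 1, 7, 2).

Expand along row 1:
  + (-4) · M_11   where M_11 = det([1 5 6; -6 1 2; 1 7 2]) = -200
  − (3) · M_12   where M_12 = det([2 5 6; -4 1 2; 5 7 2]) = -132
  + (2) · M_13   where M_13 = det([2 1 6; -4 -6 2; 5 1 2]) = 146
  − (4) · M_14   where M_14 = det([2 1 5; -4 -6 1; 5 1 7]) = 77
det = (+1)·(-4)·(-200) + (-1)·(3)·(-132) + (+1)·(2)·(146) + (-1)·(4)·(77) = 1180

1180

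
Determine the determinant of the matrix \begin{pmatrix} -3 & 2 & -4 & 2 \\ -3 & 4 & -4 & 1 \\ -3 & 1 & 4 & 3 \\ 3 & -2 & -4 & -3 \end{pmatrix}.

Expand along row 1:
  + (-3) · M_11   where M_11 = det([4 -4 1; 1 4 3; -2 -4 -3]) = 16
  − (2) · M_12   where M_12 = det([-3 -4 1; -3 4 3; 3 -4 -3]) = 0
  + (-4) · M_13   where M_13 = det([-3 4 1; -3 1 3; 3 -2 -3]) = -6
  − (2) · M_14   where M_14 = det([-3 4 -4; -3 1 4; 3 -2 -4]) = -24
det = (+1)·(-3)·(16) + (-1)·(2)·(0) + (+1)·(-4)·(-6) + (-1)·(2)·(-24) = 24

The determinant is 24.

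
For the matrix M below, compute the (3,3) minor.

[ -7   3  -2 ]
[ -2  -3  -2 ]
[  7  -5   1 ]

Delete row 3 and column 3; the remaining 2×2 submatrix is [-7 3; -2 -3].
Its determinant is (-7)·(-3) − 3·(-2) = 27.

27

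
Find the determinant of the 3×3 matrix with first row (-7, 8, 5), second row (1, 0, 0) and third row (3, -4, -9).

52

Expand along row 2:
  − 1 · |8 5; -4 -9| = −1·(-72 − (-20)) = 52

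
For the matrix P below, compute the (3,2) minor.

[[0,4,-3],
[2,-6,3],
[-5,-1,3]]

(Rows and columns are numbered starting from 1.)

Delete row 3 and column 2; the remaining 2×2 submatrix is [0 -3; 2 3].
Its determinant is 0·3 − (-3)·2 = 6.

The minor is 6.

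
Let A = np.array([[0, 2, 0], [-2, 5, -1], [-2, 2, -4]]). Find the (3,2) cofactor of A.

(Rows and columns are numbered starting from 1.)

Delete row 3 and column 2; the remaining 2×2 submatrix is [0 0; -2 -1].
Its determinant is 0·(-1) − 0·(-2) = 0.
The cofactor carries sign (−1)^(3+2) = −1, so C_{3,2} = −(0) = 0.

0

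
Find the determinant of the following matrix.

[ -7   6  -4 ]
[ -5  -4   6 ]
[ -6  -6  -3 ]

-666

Expand along column 1:
  + (-7) · |-4 6; -6 -3| = (-7)·(12 − (-36)) = -336
  − (-5) · |6 -4; -6 -3| = −(-5)·(-18 − 24) = -210
  + (-6) · |6 -4; -4 6| = (-6)·(36 − 16) = -120
Sum: (-336) + (-210) + (-120) = -666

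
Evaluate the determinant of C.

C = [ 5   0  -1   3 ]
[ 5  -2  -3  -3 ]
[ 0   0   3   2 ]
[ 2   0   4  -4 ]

Expand along column 2 (it has 3 zeros):
  + (-2) · M_22   where M_22 = det([5 -1 3; 0 3 2; 2 4 -4]) = -122
det = (+1)·(-2)·(-122) = 244

det(C) = 244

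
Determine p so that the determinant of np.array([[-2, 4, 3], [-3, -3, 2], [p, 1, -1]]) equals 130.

9

Expanding along the column containing p, det(B) is linear in p: det(B) = (17)·p + (-23).
Set (17)·p + (-23) = 130  ⇒  (17)·p = 153  ⇒  p = 9.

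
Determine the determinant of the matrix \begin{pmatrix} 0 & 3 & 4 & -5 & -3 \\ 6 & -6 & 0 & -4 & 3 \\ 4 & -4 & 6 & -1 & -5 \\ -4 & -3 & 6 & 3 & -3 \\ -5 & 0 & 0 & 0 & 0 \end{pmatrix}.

The determinant is -5550.

Expand along row 5 (it has 4 zeros):
  + (-5) · M_51   where M_51 = det([3 4 -5 -3; -6 0 -4 3; -4 6 -1 -5; -3 6 3 -3]) = 1110
det = (+1)·(-5)·(1110) = -5550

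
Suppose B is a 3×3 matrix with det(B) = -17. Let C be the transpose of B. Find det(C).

-17

det(Bᵀ) = det(B).
det(C) = (1)·(-17) = -17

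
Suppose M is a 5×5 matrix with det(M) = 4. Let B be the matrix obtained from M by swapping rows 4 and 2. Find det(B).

The determinant is -4.

Swapping two rows multiplies the determinant by −1.
det(B) = (-1)·(4) = -4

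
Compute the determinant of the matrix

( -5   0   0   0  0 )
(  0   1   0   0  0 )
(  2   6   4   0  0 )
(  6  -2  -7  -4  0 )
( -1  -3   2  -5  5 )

400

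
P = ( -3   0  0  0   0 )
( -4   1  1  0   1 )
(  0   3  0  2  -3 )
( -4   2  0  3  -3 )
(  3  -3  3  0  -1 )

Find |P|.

Expand along row 1 (it has 4 zeros):
  + (-3) · M_11   where M_11 = det([1 1 0 1; 3 0 2 -3; 2 0 3 -3; -3 3 0 -1]) = 38
det = (+1)·(-3)·(38) = -114

-114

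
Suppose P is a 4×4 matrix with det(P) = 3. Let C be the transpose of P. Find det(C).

|C| = 3

det(Pᵀ) = det(P).
det(C) = (1)·(3) = 3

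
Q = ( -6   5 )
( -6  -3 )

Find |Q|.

det(Q) = (-6)·(-3) − 5·(-6) = 18 − (-30) = 48

48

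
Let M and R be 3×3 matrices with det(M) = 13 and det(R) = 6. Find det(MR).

78

det(MR) = det(M)·det(R) = (13)·(6) = 78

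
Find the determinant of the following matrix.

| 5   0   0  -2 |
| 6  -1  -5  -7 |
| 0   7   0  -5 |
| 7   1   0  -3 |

90

Expand along column 3 (it has 3 zeros):
  − (-5) · M_23   where M_23 = det([5 0 -2; 0 7 -5; 7 1 -3]) = 18
det = (-1)·(-5)·(18) = 90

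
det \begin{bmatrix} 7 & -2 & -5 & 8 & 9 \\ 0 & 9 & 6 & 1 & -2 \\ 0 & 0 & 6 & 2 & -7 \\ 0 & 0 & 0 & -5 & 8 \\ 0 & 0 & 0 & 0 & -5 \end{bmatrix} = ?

The matrix is upper triangular, so the determinant is the product of the diagonal entries:
det = (7) · (9) · (6) · (-5) · (-5) = 9450

The determinant is 9450.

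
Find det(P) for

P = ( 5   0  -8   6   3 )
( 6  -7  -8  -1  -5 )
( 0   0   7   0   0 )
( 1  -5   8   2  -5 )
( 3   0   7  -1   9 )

Expand along row 3 (it has 4 zeros):
  + (7) · M_33   where M_33 = det([5 0 6 3; 6 -7 -1 -5; 1 -5 2 -5; 3 0 -1 9]) = -1765
det = (+1)·(7)·(-1765) = -12355

-12355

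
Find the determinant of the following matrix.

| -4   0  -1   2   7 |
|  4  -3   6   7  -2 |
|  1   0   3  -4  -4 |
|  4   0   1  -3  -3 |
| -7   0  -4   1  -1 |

Expand along column 2 (it has 4 zeros):
  + (-3) · M_22   where M_22 = det([-4 -1 2 7; 1 3 -4 -4; 4 1 -3 -3; -7 -4 1 -1]) = -402
det = (+1)·(-3)·(-402) = 1206

1206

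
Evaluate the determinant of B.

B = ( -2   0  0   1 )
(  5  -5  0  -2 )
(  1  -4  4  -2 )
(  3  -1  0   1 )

Expand along column 3 (it has 3 zeros):
  + (4) · M_33   where M_33 = det([-2 0 1; 5 -5 -2; 3 -1 1]) = 24
det = (+1)·(4)·(24) = 96

det(B) = 96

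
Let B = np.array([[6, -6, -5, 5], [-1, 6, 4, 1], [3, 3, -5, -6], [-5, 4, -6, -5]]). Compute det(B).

Expand along row 1:
  + (6) · M_11   where M_11 = det([6 4 1; 3 -5 -6; 4 -6 -5]) = -100
  − (-6) · M_12   where M_12 = det([-1 4 1; 3 -5 -6; -5 -6 -5]) = 148
  + (-5) · M_13   where M_13 = det([-1 6 1; 3 3 -6; -5 4 -5]) = 288
  − (5) · M_14   where M_14 = det([-1 6 4; 3 3 -5; -5 4 -6]) = 364
det = (+1)·(6)·(-100) + (-1)·(-6)·(148) + (+1)·(-5)·(288) + (-1)·(5)·(364) = -2972

The determinant is -2972.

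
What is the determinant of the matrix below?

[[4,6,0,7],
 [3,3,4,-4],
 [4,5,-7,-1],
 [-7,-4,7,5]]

-1592

Expand along row 1 (it has 1 zero):
  + (4) · M_11   where M_11 = det([3 4 -4; 5 -7 -1; -4 7 5]) = -196
  − (6) · M_12   where M_12 = det([3 4 -4; 4 -7 -1; -7 7 5]) = -52
  − (7) · M_14   where M_14 = det([3 3 4; 4 5 -7; -7 -4 7]) = 160
det = (+1)·(4)·(-196) + (-1)·(6)·(-52) + (-1)·(7)·(160) = -1592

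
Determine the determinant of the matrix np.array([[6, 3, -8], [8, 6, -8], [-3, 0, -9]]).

Expand along row 3:
  + (-3) · |3 -8; 6 -8| = (-3)·(-24 − (-48)) = -72
  + (-9) · |6 3; 8 6| = (-9)·(36 − 24) = -108
Sum: (-72) + (-108) = -180

The determinant is -180.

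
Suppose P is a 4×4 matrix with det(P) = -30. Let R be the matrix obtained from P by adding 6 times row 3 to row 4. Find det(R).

det(R) = -30

Adding a multiple of one row to another leaves the determinant unchanged.
det(R) = (1)·(-30) = -30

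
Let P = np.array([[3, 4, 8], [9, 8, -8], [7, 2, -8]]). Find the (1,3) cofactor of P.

Delete row 1 and column 3; the remaining 2×2 submatrix is [9 8; 7 2].
Its determinant is 9·2 − 8·7 = -38.
The cofactor carries sign (−1)^(1+3) = +1, so C_{1,3} = +(-38) = -38.

-38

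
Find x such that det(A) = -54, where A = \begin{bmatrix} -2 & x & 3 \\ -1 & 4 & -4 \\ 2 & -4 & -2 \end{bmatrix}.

9

Expanding along the column containing x, det(A) is linear in x: det(A) = (-10)·x + (36).
Set (-10)·x + (36) = -54  ⇒  (-10)·x = -90  ⇒  x = 9.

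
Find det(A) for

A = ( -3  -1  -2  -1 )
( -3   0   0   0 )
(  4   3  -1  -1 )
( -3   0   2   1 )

-3

Expand along row 2 (it has 3 zeros):
  − (-3) · M_21   where M_21 = det([-1 -2 -1; 3 -1 -1; 0 2 1]) = -1
det = (-1)·(-3)·(-1) = -3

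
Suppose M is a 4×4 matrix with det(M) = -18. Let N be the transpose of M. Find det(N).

det(Mᵀ) = det(M).
det(N) = (1)·(-18) = -18

|N| = -18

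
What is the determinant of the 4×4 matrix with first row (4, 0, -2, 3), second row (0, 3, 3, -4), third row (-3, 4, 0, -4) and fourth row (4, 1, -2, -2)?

285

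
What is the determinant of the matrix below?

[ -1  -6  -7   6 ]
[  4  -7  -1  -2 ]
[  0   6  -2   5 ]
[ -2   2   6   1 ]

Expand along row 3 (it has 1 zero):
  − (6) · M_32   where M_32 = det([-1 -7 6; 4 -1 -2; -2 6 1]) = 121
  + (-2) · M_33   where M_33 = det([-1 -6 6; 4 -7 -2; -2 2 1]) = -33
  − (5) · M_34   where M_34 = det([-1 -6 -7; 4 -7 -1; -2 2 6]) = 214
det = (-1)·(6)·(121) + (+1)·(-2)·(-33) + (-1)·(5)·(214) = -1730

-1730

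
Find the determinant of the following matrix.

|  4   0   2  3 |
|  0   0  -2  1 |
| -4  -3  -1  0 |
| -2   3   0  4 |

The determinant is -228.

Expand along row 2 (it has 2 zeros):
  − (-2) · M_23   where M_23 = det([4 0 3; -4 -3 0; -2 3 4]) = -102
  + (1) · M_24   where M_24 = det([4 0 2; -4 -3 -1; -2 3 0]) = -24
det = (-1)·(-2)·(-102) + (+1)·(1)·(-24) = -228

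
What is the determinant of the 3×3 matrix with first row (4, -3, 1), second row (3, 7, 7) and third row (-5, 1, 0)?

115

Expand along row 3:
  + (-5) · |-3 1; 7 7| = (-5)·(-21 − 7) = 140
  − 1 · |4 1; 3 7| = −1·(28 − 3) = -25
Sum: (140) + (-25) = 115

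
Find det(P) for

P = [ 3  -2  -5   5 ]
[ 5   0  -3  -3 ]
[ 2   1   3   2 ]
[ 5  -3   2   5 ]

Expand along row 2 (it has 1 zero):
  − (5) · M_21   where M_21 = det([-2 -5 5; 1 3 2; -3 2 5]) = 88
  − (-3) · M_23   where M_23 = det([3 -2 5; 2 1 2; 5 -3 5]) = -22
  + (-3) · M_24   where M_24 = det([3 -2 -5; 2 1 3; 5 -3 2]) = 66
det = (-1)·(5)·(88) + (-1)·(-3)·(-22) + (+1)·(-3)·(66) = -704

|P| = -704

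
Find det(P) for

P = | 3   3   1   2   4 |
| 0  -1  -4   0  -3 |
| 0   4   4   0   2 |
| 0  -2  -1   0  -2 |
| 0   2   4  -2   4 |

det(P) = -132

Expand along column 1 (it has 4 zeros):
  + (3) · M_11   where M_11 = det([-1 -4 0 -3; 4 4 0 2; -2 -1 0 -2; 2 4 -2 4]) = -44
det = (+1)·(3)·(-44) = -132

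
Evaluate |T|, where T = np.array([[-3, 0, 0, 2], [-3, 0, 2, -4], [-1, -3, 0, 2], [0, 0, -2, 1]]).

Expand along column 2 (it has 3 zeros):
  − (-3) · M_32   where M_32 = det([-3 0 2; -3 2 -4; 0 -2 1]) = 30
det = (-1)·(-3)·(30) = 90

90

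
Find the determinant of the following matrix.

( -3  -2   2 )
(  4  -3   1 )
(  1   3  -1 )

The determinant is 20.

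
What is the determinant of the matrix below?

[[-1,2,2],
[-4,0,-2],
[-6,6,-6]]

-84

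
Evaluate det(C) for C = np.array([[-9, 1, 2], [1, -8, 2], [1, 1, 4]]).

det(C) = 322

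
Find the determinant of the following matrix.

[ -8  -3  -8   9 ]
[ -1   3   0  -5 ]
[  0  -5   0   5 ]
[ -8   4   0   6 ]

Expand along column 3 (it has 3 zeros):
  + (-8) · M_13   where M_13 = det([-1 3 -5; 0 -5 5; -8 4 6]) = 130
det = (+1)·(-8)·(130) = -1040

-1040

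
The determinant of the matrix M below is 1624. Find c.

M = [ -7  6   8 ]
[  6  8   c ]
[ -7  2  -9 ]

c = -9

Expanding along the row containing c, det(M) is linear in c: det(M) = (-28)·c + (1372).
Set (-28)·c + (1372) = 1624  ⇒  (-28)·c = 252  ⇒  c = -9.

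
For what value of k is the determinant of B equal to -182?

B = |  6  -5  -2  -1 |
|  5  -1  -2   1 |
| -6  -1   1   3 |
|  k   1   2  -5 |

Expanding along the column containing k, det(B) is linear in k: det(B) = (-34)·k + (-46).
Set (-34)·k + (-46) = -182  ⇒  (-34)·k = -136  ⇒  k = 4.

4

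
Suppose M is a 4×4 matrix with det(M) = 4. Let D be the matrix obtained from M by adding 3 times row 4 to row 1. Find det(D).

|D| = 4

Adding a multiple of one row to another leaves the determinant unchanged.
det(D) = (1)·(4) = 4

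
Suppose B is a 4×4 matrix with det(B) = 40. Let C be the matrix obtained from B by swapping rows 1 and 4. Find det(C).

Swapping two rows multiplies the determinant by −1.
det(C) = (-1)·(40) = -40

-40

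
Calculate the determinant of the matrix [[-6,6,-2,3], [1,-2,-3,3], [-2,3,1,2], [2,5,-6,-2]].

575

Expand along row 1:
  + (-6) · M_11   where M_11 = det([-2 -3 3; 3 1 2; 5 -6 -2]) = -137
  − (6) · M_12   where M_12 = det([1 -3 3; -2 1 2; 2 -6 -2]) = 40
  + (-2) · M_13   where M_13 = det([1 -2 3; -2 3 2; 2 5 -2]) = -64
  − (3) · M_14   where M_14 = det([1 -2 -3; -2 3 1; 2 5 -6]) = 45
det = (+1)·(-6)·(-137) + (-1)·(6)·(40) + (+1)·(-2)·(-64) + (-1)·(3)·(45) = 575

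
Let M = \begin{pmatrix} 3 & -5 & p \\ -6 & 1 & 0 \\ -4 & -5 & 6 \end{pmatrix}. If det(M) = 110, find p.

8

Expanding along the column containing p, det(M) is linear in p: det(M) = (34)·p + (-162).
Set (34)·p + (-162) = 110  ⇒  (34)·p = 272  ⇒  p = 8.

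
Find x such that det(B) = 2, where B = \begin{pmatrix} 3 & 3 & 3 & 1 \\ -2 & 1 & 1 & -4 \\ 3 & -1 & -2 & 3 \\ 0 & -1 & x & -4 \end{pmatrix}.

Expanding along the column containing x, det(B) is linear in x: det(B) = (22)·x + (68).
Set (22)·x + (68) = 2  ⇒  (22)·x = -66  ⇒  x = -3.

x = -3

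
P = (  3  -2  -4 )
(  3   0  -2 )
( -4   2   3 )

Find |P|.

Expand along row 2:
  − 3 · |-2 -4; 2 3| = −3·(-6 − (-8)) = -6
  − (-2) · |3 -2; -4 2| = −(-2)·(6 − 8) = -4
Sum: (-6) + (-4) = -10

-10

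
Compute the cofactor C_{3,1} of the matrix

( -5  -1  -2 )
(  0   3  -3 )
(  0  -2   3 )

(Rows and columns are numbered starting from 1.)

Delete row 3 and column 1; the remaining 2×2 submatrix is [-1 -2; 3 -3].
Its determinant is (-1)·(-3) − (-2)·3 = 9.
The cofactor carries sign (−1)^(3+1) = +1, so C_{3,1} = +(9) = 9.

The cofactor is 9.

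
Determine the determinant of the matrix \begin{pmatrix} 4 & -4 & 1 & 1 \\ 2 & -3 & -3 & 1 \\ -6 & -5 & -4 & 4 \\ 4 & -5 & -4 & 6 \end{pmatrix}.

-648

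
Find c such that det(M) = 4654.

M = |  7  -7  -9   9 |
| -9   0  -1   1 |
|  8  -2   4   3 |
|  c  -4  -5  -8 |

c = 9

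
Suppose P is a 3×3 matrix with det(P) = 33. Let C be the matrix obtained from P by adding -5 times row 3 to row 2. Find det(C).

The determinant is 33.

Adding a multiple of one row to another leaves the determinant unchanged.
det(C) = (1)·(33) = 33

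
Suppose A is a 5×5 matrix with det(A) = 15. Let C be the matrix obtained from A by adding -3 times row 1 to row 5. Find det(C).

Adding a multiple of one row to another leaves the determinant unchanged.
det(C) = (1)·(15) = 15

The determinant is 15.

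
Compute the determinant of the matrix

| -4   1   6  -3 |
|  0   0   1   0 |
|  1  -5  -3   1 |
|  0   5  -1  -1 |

14

Expand along row 2 (it has 3 zeros):
  − (1) · M_23   where M_23 = det([-4 1 -3; 1 -5 1; 0 5 -1]) = -14
det = (-1)·(1)·(-14) = 14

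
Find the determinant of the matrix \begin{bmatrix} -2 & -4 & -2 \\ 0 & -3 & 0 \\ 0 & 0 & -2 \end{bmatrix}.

The matrix is upper triangular, so the determinant is the product of the diagonal entries:
det = (-2) · (-3) · (-2) = -12

-12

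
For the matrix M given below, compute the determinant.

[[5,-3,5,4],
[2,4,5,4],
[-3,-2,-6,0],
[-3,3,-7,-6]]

594

Expand along row 3 (it has 1 zero):
  + (-3) · M_31   where M_31 = det([-3 5 4; 4 5 4; 3 -7 -6]) = 14
  − (-2) · M_32   where M_32 = det([5 5 4; 2 5 4; -3 -7 -6]) = -6
  + (-6) · M_33   where M_33 = det([5 -3 4; 2 4 4; -3 3 -6]) = -108
det = (+1)·(-3)·(14) + (-1)·(-2)·(-6) + (+1)·(-6)·(-108) = 594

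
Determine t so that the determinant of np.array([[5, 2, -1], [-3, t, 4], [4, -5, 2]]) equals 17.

Expanding along the row containing t, det(B) is linear in t: det(B) = (14)·t + (129).
Set (14)·t + (129) = 17  ⇒  (14)·t = -112  ⇒  t = -8.

-8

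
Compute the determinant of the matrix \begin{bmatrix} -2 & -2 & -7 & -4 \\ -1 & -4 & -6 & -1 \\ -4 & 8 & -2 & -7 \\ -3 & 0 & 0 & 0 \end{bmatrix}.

-156

Expand along row 4 (it has 3 zeros):
  − (-3) · M_41   where M_41 = det([-2 -7 -4; -4 -6 -1; 8 -2 -7]) = -52
det = (-1)·(-3)·(-52) = -156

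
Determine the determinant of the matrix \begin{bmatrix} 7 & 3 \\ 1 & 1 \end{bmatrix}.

4

det = 7·1 − 3·1 = 7 − 3 = 4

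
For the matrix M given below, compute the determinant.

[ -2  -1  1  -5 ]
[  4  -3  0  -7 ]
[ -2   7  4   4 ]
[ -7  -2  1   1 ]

|M| = 485

Expand along row 2 (it has 1 zero):
  − (4) · M_21   where M_21 = det([-1 1 -5; 7 4 4; -2 1 1]) = -90
  + (-3) · M_22   where M_22 = det([-2 1 -5; -2 4 4; -7 1 1]) = -156
  + (-7) · M_24   where M_24 = det([-2 -1 1; -2 7 4; -7 -2 1]) = 49
det = (-1)·(4)·(-90) + (+1)·(-3)·(-156) + (+1)·(-7)·(49) = 485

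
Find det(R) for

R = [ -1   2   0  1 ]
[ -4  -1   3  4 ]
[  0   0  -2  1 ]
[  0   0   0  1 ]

det(R) = -18

R is block upper-triangular with a 2×2 block and a 2×2 block on the diagonal, so its determinant equals the product of the determinants of the diagonal blocks.
det of the 2×2 block = 9
det of the 2×2 block = -2
det = (9)·(-2) = -18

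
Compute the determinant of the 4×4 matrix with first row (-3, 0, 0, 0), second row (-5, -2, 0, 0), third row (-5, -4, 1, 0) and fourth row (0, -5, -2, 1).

6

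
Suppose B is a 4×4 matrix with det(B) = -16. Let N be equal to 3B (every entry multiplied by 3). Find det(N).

For a 4×4 matrix, det(3B) = 3^4·det(B) = 81·det(B).
det(N) = (81)·(-16) = -1296

det(N) = -1296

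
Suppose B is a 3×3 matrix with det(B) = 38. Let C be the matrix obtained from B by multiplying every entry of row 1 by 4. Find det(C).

Scaling one row by 4 multiplies the determinant by 4.
det(C) = (4)·(38) = 152

152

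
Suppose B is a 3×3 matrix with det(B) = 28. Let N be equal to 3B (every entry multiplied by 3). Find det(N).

For a 3×3 matrix, det(3B) = 3^3·det(B) = 27·det(B).
det(N) = (27)·(28) = 756

det(N) = 756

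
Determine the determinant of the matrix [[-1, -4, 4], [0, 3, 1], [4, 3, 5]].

Expand along row 2:
  + 3 · |-1 4; 4 5| = 3·(-5 − 16) = -63
  − 1 · |-1 -4; 4 3| = −1·(-3 − (-16)) = -13
Sum: (-63) + (-13) = -76

-76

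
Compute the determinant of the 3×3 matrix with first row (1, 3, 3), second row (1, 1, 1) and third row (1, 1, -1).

The determinant is 4.

Expand along column 1:
  + 1 · |1 1; 1 -1| = 1·(-1 − 1) = -2
  − 1 · |3 3; 1 -1| = −1·(-3 − 3) = 6
  + 1 · |3 3; 1 1| = 1·(3 − 3) = 0
Sum: (-2) + (6) + (0) = 4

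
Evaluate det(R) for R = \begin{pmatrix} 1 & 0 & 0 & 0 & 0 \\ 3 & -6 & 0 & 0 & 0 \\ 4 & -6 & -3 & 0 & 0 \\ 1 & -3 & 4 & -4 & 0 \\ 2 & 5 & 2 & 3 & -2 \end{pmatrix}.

The determinant is 144.

R is lower triangular, so det(R) is the product of the diagonal entries:
det = (1) · (-6) · (-3) · (-4) · (-2) = 144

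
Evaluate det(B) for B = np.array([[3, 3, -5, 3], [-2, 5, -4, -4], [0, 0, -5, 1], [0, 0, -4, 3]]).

The determinant is -231.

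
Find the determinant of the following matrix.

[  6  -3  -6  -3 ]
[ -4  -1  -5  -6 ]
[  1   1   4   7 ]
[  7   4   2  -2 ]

Expand along row 1:
  + (6) · M_11   where M_11 = det([-1 -5 -6; 1 4 7; 4 2 -2]) = -44
  − (-3) · M_12   where M_12 = det([-4 -5 -6; 1 4 7; 7 2 -2]) = -11
  + (-6) · M_13   where M_13 = det([-4 -1 -6; 1 1 7; 7 4 -2]) = 87
  − (-3) · M_14   where M_14 = det([-4 -1 -5; 1 1 4; 7 4 2]) = 45
det = (+1)·(6)·(-44) + (-1)·(-3)·(-11) + (+1)·(-6)·(87) + (-1)·(-3)·(45) = -684

The determinant is -684.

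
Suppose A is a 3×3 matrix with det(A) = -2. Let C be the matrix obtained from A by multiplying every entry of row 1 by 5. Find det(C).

Scaling one row by 5 multiplies the determinant by 5.
det(C) = (5)·(-2) = -10

-10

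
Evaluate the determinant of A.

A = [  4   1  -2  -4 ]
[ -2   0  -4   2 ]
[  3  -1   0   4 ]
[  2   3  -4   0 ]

Expand along row 2 (it has 1 zero):
  − (-2) · M_21   where M_21 = det([1 -2 -4; -1 0 4; 3 -4 0]) = -24
  − (-4) · M_23   where M_23 = det([4 1 -4; 3 -1 4; 2 3 0]) = -84
  + (2) · M_24   where M_24 = det([4 1 -2; 3 -1 0; 2 3 -4]) = 6
det = (-1)·(-2)·(-24) + (-1)·(-4)·(-84) + (+1)·(2)·(6) = -372

The determinant is -372.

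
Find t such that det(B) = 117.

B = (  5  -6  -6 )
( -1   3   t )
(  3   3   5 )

t = 0

Expanding along the column containing t, det(B) is linear in t: det(B) = (-33)·t + (117).
Set (-33)·t + (117) = 117  ⇒  (-33)·t = 0  ⇒  t = 0.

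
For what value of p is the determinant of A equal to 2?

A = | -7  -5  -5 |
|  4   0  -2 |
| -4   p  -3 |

p = -3

Expanding along the row containing p, det(A) is linear in p: det(A) = (-34)·p + (-100).
Set (-34)·p + (-100) = 2  ⇒  (-34)·p = 102  ⇒  p = -3.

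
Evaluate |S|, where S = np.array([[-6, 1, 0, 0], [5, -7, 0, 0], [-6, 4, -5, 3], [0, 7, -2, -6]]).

det(S) = 1332

S is block lower-triangular with a 2×2 block and a 2×2 block on the diagonal, so its determinant equals the product of the determinants of the diagonal blocks.
det of the 2×2 block = 37
det of the 2×2 block = 36
det = (37)·(36) = 1332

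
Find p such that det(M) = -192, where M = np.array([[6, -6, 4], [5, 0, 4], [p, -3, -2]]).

p = 6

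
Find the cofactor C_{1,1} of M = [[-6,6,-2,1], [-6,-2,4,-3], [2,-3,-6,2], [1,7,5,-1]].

Delete row 1 and column 1; the remaining 3×3 submatrix is [-2 4 -3; -3 -6 2; 7 5 -1].
Its determinant is -29.
The cofactor carries sign (−1)^(1+1) = +1, so C_{1,1} = +(-29) = -29.

-29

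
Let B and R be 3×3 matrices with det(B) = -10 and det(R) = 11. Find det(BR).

-110

det(BR) = det(B)·det(R) = (-10)·(11) = -110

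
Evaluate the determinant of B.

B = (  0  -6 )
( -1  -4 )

det(B) = 0·(-4) − (-6)·(-1) = 0 − 6 = -6

The determinant is -6.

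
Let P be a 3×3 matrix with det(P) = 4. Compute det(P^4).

256

det(P^4) = (det P)^4 = (4)^4 = 256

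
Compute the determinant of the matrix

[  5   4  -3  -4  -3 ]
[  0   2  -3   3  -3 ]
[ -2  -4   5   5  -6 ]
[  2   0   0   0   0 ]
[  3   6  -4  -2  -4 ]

Expand along row 4 (it has 4 zeros):
  − (2) · M_41   where M_41 = det([4 -3 -4 -3; 2 -3 3 -3; -4 5 5 -6; 6 -4 -2 -4]) = -374
det = (-1)·(2)·(-374) = 748

748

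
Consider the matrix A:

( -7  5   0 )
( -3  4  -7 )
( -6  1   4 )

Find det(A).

Expand along column 3:
  − (-7) · |-7 5; -6 1| = −(-7)·(-7 − (-30)) = 161
  + 4 · |-7 5; -3 4| = 4·(-28 − (-15)) = -52
Sum: (161) + (-52) = 109

|A| = 109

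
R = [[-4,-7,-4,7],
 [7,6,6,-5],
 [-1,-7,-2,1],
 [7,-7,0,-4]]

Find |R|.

The determinant is -614.

Expand along row 4 (it has 1 zero):
  − (7) · M_41   where M_41 = det([-7 -4 7; 6 6 -5; -7 -2 1]) = 122
  + (-7) · M_42   where M_42 = det([-4 -4 7; 7 6 -5; -1 -2 1]) = -32
  + (-4) · M_44   where M_44 = det([-4 -7 -4; 7 6 6; -1 -7 -2]) = -4
det = (-1)·(7)·(122) + (+1)·(-7)·(-32) + (+1)·(-4)·(-4) = -614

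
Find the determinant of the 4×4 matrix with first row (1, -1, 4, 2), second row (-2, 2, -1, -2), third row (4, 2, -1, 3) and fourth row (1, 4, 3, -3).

Expand along row 1:
  + (1) · M_11   where M_11 = det([2 -1 -2; 2 -1 3; 4 3 -3]) = -50
  − (-1) · M_12   where M_12 = det([-2 -1 -2; 4 -1 3; 1 3 -3]) = -29
  + (4) · M_13   where M_13 = det([-2 2 -2; 4 2 3; 1 4 -3]) = 38
  − (2) · M_14   where M_14 = det([-2 2 -1; 4 2 -1; 1 4 3]) = -60
det = (+1)·(1)·(-50) + (-1)·(-1)·(-29) + (+1)·(4)·(38) + (-1)·(2)·(-60) = 193

The determinant is 193.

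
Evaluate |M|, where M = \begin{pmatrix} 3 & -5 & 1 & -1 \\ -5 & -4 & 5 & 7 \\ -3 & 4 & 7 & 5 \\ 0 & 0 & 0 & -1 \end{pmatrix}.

Expand along row 4 (it has 3 zeros):
  + (-1) · M_44   where M_44 = det([3 -5 1; -5 -4 5; -3 4 7]) = -276
det = (+1)·(-1)·(-276) = 276

det(M) = 276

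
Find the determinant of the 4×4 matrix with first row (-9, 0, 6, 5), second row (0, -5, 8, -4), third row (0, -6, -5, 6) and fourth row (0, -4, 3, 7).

Expand along column 1 (it has 3 zeros):
  + (-9) · M_11   where M_11 = det([-5 8 -4; -6 -5 6; -4 3 7]) = 561
det = (+1)·(-9)·(561) = -5049

The determinant is -5049.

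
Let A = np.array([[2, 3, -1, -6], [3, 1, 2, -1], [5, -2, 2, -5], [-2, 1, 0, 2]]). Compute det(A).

Expand along row 4 (it has 1 zero):
  − (-2) · M_41   where M_41 = det([3 -1 -6; 1 2 -1; -2 2 -5]) = -67
  + (1) · M_42   where M_42 = det([2 -1 -6; 3 2 -1; 5 2 -5]) = -2
  + (2) · M_44   where M_44 = det([2 3 -1; 3 1 2; 5 -2 2]) = 35
det = (-1)·(-2)·(-67) + (+1)·(1)·(-2) + (+1)·(2)·(35) = -66

-66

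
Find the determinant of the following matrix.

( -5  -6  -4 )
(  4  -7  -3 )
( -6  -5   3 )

392

Expand along row 1:
  + (-5) · |-7 -3; -5 3| = (-5)·(-21 − 15) = 180
  − (-6) · |4 -3; -6 3| = −(-6)·(12 − 18) = -36
  + (-4) · |4 -7; -6 -5| = (-4)·(-20 − 42) = 248
Sum: (180) + (-36) + (248) = 392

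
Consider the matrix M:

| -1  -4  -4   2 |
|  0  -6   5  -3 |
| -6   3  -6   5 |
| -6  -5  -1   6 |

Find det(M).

1010

Expand along row 2 (it has 1 zero):
  + (-6) · M_22   where M_22 = det([-1 -4 2; -6 -6 5; -6 -1 6]) = -53
  − (5) · M_23   where M_23 = det([-1 -4 2; -6 3 5; -6 -5 6]) = 29
  + (-3) · M_24   where M_24 = det([-1 -4 -4; -6 3 -6; -6 -5 -1]) = -279
det = (+1)·(-6)·(-53) + (-1)·(5)·(29) + (+1)·(-3)·(-279) = 1010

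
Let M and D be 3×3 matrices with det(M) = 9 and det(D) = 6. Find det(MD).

54

det(MD) = det(M)·det(D) = (9)·(6) = 54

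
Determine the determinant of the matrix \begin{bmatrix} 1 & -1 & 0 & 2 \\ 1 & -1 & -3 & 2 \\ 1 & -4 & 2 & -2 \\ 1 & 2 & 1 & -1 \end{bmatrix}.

Expand along row 1 (it has 1 zero):
  + (1) · M_11   where M_11 = det([-1 -3 2; -4 2 -2; 2 1 -1]) = 8
  − (-1) · M_12   where M_12 = det([1 -3 2; 1 2 -2; 1 1 -1]) = 1
  − (2) · M_14   where M_14 = det([1 -1 -3; 1 -4 2; 1 2 1]) = -27
det = (+1)·(1)·(8) + (-1)·(-1)·(1) + (-1)·(2)·(-27) = 63

63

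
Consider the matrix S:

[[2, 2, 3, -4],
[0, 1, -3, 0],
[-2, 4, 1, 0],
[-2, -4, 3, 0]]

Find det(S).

Expand along column 4 (it has 3 zeros):
  − (-4) · M_14   where M_14 = det([0 1 -3; -2 4 1; -2 -4 3]) = -44
det = (-1)·(-4)·(-44) = -176

|S| = -176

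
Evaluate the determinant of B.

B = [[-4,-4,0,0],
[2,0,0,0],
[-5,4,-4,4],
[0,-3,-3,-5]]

det(B) = 256

B is block lower-triangular with a 2×2 block and a 2×2 block on the diagonal, so its determinant equals the product of the determinants of the diagonal blocks.
det of the 2×2 block = 8
det of the 2×2 block = 32
det = (8)·(32) = 256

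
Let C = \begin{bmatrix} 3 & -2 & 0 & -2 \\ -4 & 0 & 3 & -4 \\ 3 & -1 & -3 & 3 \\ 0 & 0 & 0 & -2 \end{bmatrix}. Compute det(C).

det(C) = -30

Expand along row 4 (it has 3 zeros):
  + (-2) · M_44   where M_44 = det([3 -2 0; -4 0 3; 3 -1 -3]) = 15
det = (+1)·(-2)·(15) = -30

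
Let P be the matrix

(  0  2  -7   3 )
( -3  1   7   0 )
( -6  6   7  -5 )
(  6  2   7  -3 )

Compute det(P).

|P| = 1932

Expand along row 1 (it has 1 zero):
  − (2) · M_12   where M_12 = det([-3 7 0; -6 7 -5; 6 7 -3]) = -378
  + (-7) · M_13   where M_13 = det([-3 1 0; -6 6 -5; 6 2 -3]) = -24
  − (3) · M_14   where M_14 = det([-3 1 7; -6 6 7; 6 2 7]) = -336
det = (-1)·(2)·(-378) + (+1)·(-7)·(-24) + (-1)·(3)·(-336) = 1932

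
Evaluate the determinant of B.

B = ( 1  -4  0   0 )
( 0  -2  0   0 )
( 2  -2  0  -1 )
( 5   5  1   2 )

-2

B is block lower-triangular with a 2×2 block and a 2×2 block on the diagonal, so its determinant equals the product of the determinants of the diagonal blocks.
det of the 2×2 block = -2
det of the 2×2 block = 1
det = (-2)·(1) = -2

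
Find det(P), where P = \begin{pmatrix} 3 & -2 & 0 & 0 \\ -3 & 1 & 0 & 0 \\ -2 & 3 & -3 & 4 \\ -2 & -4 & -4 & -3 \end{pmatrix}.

-75

P is block lower-triangular with a 2×2 block and a 2×2 block on the diagonal, so its determinant equals the product of the determinants of the diagonal blocks.
det of the 2×2 block = -3
det of the 2×2 block = 25
det = (-3)·(25) = -75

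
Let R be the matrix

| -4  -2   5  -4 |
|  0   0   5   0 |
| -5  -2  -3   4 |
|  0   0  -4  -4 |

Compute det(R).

-40

Expand along row 2 (it has 3 zeros):
  − (5) · M_23   where M_23 = det([-4 -2 -4; -5 -2 4; 0 0 -4]) = 8
det = (-1)·(5)·(8) = -40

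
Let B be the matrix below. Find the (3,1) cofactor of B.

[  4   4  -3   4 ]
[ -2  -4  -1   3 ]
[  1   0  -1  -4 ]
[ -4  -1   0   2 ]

-27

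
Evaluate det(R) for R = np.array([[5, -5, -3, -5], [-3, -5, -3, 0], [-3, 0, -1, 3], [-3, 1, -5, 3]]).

-222

Expand along row 2 (it has 1 zero):
  − (-3) · M_21   where M_21 = det([-5 -3 -5; 0 -1 3; 1 -5 3]) = -74
  + (-5) · M_22   where M_22 = det([5 -3 -5; -3 -1 3; -3 -5 3]) = 0
  − (-3) · M_23   where M_23 = det([5 -5 -5; -3 0 3; -3 1 3]) = 0
det = (-1)·(-3)·(-74) + (+1)·(-5)·(0) + (-1)·(-3)·(0) = -222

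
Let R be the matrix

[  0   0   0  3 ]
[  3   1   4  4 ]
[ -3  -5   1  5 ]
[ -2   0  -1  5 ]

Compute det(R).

Expand along row 1 (it has 3 zeros):
  − (3) · M_14   where M_14 = det([3 1 4; -3 -5 1; -2 0 -1]) = -30
det = (-1)·(3)·(-30) = 90

The determinant is 90.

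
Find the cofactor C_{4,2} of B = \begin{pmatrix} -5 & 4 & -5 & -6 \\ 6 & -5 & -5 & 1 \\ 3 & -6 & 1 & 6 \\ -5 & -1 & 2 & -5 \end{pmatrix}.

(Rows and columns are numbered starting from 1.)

194

Delete row 4 and column 2; the remaining 3×3 submatrix is [-5 -5 -6; 6 -5 1; 3 1 6].
Its determinant is 194.
The cofactor carries sign (−1)^(4+2) = +1, so C_{4,2} = +(194) = 194.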